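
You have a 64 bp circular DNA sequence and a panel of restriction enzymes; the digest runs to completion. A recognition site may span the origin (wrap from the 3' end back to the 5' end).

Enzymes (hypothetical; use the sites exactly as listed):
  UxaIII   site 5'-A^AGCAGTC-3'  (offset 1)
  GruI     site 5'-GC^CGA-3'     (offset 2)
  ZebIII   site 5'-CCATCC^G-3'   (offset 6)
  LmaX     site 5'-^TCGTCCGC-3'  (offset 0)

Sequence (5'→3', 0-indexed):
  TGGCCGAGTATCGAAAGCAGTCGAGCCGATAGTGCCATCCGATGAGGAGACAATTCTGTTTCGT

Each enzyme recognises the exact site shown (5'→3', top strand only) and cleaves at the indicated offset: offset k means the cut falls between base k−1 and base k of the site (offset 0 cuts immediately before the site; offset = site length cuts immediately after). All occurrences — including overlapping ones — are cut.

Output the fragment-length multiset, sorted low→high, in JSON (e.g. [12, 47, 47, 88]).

[11,11,14,28]

Site scan:
  UxaIII (AAGCAGTC, off=1): starts [14] → cuts [15]
  GruI (GCCGA, off=2): starts [2, 24] → cuts [4, 26]
  ZebIII (CCATCCG, off=6): starts [34] → cuts [40]
  LmaX (TCGTCCGC, off=0): no sites

All cut coordinates (distinct, sorted): [4, 15, 26, 40]

Fragments:
  4→15: 11 bp
  15→26: 11 bp
  26→40: 14 bp
  40→4 (wrap): 64-40+4 = 28 bp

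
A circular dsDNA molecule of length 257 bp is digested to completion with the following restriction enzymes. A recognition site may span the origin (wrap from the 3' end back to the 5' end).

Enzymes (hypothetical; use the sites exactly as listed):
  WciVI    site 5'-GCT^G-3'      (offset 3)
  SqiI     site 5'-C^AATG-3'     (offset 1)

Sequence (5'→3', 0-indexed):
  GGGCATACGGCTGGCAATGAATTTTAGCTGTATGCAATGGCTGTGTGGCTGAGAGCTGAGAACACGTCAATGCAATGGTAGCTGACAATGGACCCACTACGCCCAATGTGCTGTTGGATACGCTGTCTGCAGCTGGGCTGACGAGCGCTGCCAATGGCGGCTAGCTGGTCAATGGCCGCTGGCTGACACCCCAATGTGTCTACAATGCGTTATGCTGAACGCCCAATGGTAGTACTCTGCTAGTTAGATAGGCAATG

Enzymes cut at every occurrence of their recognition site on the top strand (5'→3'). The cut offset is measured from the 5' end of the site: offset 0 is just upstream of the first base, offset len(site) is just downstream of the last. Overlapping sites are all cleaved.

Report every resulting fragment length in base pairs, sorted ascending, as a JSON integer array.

Per-enzyme occurrences:
  WciVI GCTG/3: at [9, 26, 39, 47, 54, 80, 109, 121, 131, 136, 146, 163, 177, 181, 213] ⇒ [12, 29, 42, 50, 57, 83, 112, 124, 134, 139, 149, 166, 180, 184, 216]
  SqiI CAATG/1: at [14, 34, 67, 72, 85, 103, 151, 169, 191, 202, 223, 252] ⇒ [15, 35, 68, 73, 86, 104, 152, 170, 192, 203, 224, 253]

All cut coordinates (distinct, sorted): [12, 15, 29, 35, 42, 50, 57, 68, 73, 83, 86, 104, 112, 124, 134, 139, 149, 152, 166, 170, 180, 184, 192, 203, 216, 224, 253]

Fragment lengths:
  12→15: 3 bp
  15→29: 14 bp
  29→35: 6 bp
  35→42: 7 bp
  42→50: 8 bp
  50→57: 7 bp
  57→68: 11 bp
  68→73: 5 bp
  73→83: 10 bp
  83→86: 3 bp
  86→104: 18 bp
  104→112: 8 bp
  112→124: 12 bp
  124→134: 10 bp
  134→139: 5 bp
  139→149: 10 bp
  149→152: 3 bp
  152→166: 14 bp
  166→170: 4 bp
  170→180: 10 bp
  180→184: 4 bp
  184→192: 8 bp
  192→203: 11 bp
  203→216: 13 bp
  216→224: 8 bp
  224→253: 29 bp
  253→12 (wrap): 257-253+12 = 16 bp

[3,3,3,4,4,5,5,6,7,7,8,8,8,8,10,10,10,10,11,11,12,13,14,14,16,18,29]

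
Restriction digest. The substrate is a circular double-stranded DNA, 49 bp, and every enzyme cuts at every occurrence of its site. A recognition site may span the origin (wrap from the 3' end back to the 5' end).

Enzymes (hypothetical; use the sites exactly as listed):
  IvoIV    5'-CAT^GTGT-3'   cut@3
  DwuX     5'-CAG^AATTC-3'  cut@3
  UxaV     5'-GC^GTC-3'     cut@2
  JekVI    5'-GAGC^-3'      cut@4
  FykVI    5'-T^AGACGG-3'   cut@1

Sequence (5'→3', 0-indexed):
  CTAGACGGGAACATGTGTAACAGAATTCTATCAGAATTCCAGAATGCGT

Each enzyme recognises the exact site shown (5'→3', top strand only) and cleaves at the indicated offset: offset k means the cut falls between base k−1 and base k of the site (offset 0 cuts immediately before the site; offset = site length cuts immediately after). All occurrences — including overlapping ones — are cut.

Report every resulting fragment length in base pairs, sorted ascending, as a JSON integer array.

Scan for sites:
  IvoIV (CATGTGT, off=3): starts [11] → cuts [14]
  DwuX (CAGAATTC, off=3): starts [20, 31] → cuts [23, 34]
  UxaV (GCGTC, off=2): starts [45] → cuts [47]
  JekVI (GAGC, off=4): no sites
  FykVI (TAGACGG, off=1): starts [1] → cuts [2]

Pooled cuts: [2, 14, 23, 34, 47]

Fragments:
  2→14: 12 bp
  14→23: 9 bp
  23→34: 11 bp
  34→47: 13 bp
  47→2 (wrap): 49-47+2 = 4 bp

[4,9,11,12,13]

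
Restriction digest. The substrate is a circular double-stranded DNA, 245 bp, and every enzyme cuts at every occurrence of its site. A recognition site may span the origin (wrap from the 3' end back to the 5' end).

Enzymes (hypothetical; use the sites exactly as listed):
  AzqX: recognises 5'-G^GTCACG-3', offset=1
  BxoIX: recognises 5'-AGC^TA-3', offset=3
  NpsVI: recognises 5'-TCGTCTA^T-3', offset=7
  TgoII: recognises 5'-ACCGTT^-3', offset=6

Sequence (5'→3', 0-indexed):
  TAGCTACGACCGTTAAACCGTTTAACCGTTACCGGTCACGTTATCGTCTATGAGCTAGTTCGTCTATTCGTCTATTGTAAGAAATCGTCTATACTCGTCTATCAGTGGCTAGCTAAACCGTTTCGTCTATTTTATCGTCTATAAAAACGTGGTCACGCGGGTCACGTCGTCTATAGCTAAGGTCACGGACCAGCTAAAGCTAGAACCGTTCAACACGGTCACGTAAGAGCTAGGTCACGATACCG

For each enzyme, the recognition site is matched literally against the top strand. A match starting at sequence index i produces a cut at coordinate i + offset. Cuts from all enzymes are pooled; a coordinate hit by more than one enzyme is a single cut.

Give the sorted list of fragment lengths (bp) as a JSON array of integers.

[3,4,4,4,5,6,7,7,8,8,8,9,9,10,10,10,10,11,12,12,13,13,13,16,16,17]

Scan for sites:
  AzqX (GGTCACG, off=1): starts [33, 150, 159, 180, 216, 232] → cuts [34, 151, 160, 181, 217, 233]
  BxoIX (AGCTA, off=3): starts [1, 52, 110, 174, 191, 197, 227] → cuts [4, 55, 113, 177, 194, 200, 230]
  NpsVI (TCGTCTAT, off=7): starts [43, 59, 67, 84, 94, 122, 134, 166] → cuts [50, 66, 74, 91, 101, 129, 141, 173]
  TgoII (ACCGTT, off=6): starts [8, 16, 24, 116, 204] → cuts [14, 22, 30, 122, 210]

Pooled cuts: [4, 14, 22, 30, 34, 50, 55, 66, 74, 91, 101, 113, 122, 129, 141, 151, 160, 173, 177, 181, 194, 200, 210, 217, 230, 233]

Fragment lengths:
  4→14: 10 bp
  14→22: 8 bp
  22→30: 8 bp
  30→34: 4 bp
  34→50: 16 bp
  50→55: 5 bp
  55→66: 11 bp
  66→74: 8 bp
  74→91: 17 bp
  91→101: 10 bp
  101→113: 12 bp
  113→122: 9 bp
  122→129: 7 bp
  129→141: 12 bp
  141→151: 10 bp
  151→160: 9 bp
  160→173: 13 bp
  173→177: 4 bp
  177→181: 4 bp
  181→194: 13 bp
  194→200: 6 bp
  200→210: 10 bp
  210→217: 7 bp
  217→230: 13 bp
  230→233: 3 bp
  233→4 (wrap): 245-233+4 = 16 bp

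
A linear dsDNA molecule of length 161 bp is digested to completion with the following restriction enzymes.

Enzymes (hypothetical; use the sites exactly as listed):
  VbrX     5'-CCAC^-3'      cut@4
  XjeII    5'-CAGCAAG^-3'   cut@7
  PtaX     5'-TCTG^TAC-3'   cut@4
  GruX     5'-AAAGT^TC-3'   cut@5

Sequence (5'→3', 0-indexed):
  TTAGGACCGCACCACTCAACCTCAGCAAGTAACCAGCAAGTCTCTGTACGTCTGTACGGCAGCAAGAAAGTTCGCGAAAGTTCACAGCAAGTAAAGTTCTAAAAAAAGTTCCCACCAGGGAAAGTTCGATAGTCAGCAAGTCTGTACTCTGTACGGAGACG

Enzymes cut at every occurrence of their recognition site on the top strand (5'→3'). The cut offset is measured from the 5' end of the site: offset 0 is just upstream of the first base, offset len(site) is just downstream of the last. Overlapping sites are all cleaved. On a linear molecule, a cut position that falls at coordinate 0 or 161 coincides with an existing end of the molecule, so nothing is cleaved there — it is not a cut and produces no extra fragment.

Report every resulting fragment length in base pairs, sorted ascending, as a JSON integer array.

Site scan:
  VbrX (CCAC, off=4): starts [11, 111] → cuts [15, 115]
  XjeII (CAGCAAG, off=7): starts [22, 33, 59, 84, 133] → cuts [29, 40, 66, 91, 140]
  PtaX (TCTGTAC, off=4): starts [42, 50, 140, 147] → cuts [46, 54, 144, 151]
  GruX (AAAGTTC, off=5): starts [66, 76, 92, 104, 120] → cuts [71, 81, 97, 109, 125]

All cut coordinates (distinct, sorted): [15, 29, 40, 46, 54, 66, 71, 81, 91, 97, 109, 115, 125, 140, 144, 151]

Fragment lengths:
  [0,15): 15 bp
  [15,29): 14 bp
  [29,40): 11 bp
  [40,46): 6 bp
  [46,54): 8 bp
  [54,66): 12 bp
  [66,71): 5 bp
  [71,81): 10 bp
  [81,91): 10 bp
  [91,97): 6 bp
  [97,109): 12 bp
  [109,115): 6 bp
  [115,125): 10 bp
  [125,140): 15 bp
  [140,144): 4 bp
  [144,151): 7 bp
  [151,161): 10 bp

[4,5,6,6,6,7,8,10,10,10,10,11,12,12,14,15,15]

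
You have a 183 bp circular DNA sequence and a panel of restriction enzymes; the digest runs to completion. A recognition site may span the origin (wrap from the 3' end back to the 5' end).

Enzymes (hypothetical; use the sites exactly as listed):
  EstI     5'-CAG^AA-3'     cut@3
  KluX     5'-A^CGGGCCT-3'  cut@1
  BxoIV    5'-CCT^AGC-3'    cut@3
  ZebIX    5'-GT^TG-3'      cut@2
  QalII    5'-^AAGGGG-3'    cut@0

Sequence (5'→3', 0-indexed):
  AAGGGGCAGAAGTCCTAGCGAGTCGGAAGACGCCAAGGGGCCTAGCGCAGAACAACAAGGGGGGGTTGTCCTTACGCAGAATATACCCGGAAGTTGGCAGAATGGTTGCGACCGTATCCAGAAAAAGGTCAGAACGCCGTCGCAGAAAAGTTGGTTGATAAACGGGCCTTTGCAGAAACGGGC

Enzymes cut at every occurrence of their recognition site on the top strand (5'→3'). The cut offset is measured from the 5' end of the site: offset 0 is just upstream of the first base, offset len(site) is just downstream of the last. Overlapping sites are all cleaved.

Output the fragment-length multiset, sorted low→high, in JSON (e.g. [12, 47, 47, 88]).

[4,6,6,6,6,7,7,7,8,9,9,10,11,13,13,13,15,15,18]

Scan for sites:
  EstI CAGAA/3: at [6, 47, 76, 97, 118, 129, 142, 172] ⇒ [9, 50, 79, 100, 121, 132, 145, 175]
  KluX ACGGGCCT/1: at [161] ⇒ [162]
  BxoIV CCTAGC/3: at [13, 40] ⇒ [16, 43]
  ZebIX GTTG/2: at [64, 92, 104, 149, 153] ⇒ [66, 94, 106, 151, 155]
  QalII AAGGGG/0: at [0, 34, 56] ⇒ [0, 34, 56]

All cut coordinates (distinct, sorted): [0, 9, 16, 34, 43, 50, 56, 66, 79, 94, 100, 106, 121, 132, 145, 151, 155, 162, 175]

Fragments:
  0→9: 9 bp
  9→16: 7 bp
  16→34: 18 bp
  34→43: 9 bp
  43→50: 7 bp
  50→56: 6 bp
  56→66: 10 bp
  66→79: 13 bp
  79→94: 15 bp
  94→100: 6 bp
  100→106: 6 bp
  106→121: 15 bp
  121→132: 11 bp
  132→145: 13 bp
  145→151: 6 bp
  151→155: 4 bp
  155→162: 7 bp
  162→175: 13 bp
  175→0 (wrap): 183-175+0 = 8 bp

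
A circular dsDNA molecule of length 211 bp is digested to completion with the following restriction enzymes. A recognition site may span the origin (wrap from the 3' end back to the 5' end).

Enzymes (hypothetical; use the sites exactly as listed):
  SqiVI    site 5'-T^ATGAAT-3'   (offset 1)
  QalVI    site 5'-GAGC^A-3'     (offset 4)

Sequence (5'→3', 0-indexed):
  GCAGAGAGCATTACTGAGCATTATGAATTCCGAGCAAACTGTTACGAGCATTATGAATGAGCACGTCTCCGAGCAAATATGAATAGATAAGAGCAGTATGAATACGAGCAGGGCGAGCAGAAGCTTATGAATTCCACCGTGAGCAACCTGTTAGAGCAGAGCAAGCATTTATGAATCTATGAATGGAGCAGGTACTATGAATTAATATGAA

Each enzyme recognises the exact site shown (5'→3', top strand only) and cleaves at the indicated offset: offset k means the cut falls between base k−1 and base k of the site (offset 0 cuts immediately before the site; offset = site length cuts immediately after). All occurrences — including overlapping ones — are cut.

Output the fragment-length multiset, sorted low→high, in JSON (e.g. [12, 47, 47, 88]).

Per-enzyme occurrences:
  SqiVI (TATGAAT, off=1): starts [21, 51, 77, 96, 125, 169, 177, 195] → cuts [22, 52, 78, 97, 126, 170, 178, 196]
  QalVI (GAGCA, off=4): starts [5, 15, 31, 45, 58, 70, 90, 105, 114, 140, 153, 158, 185] → cuts [9, 19, 35, 49, 62, 74, 94, 109, 118, 144, 157, 162, 189]

All cut coordinates (distinct, sorted): [9, 19, 22, 35, 49, 52, 62, 74, 78, 94, 97, 109, 118, 126, 144, 157, 162, 170, 178, 189, 196]

Fragments:
  9→19: 10 bp
  19→22: 3 bp
  22→35: 13 bp
  35→49: 14 bp
  49→52: 3 bp
  52→62: 10 bp
  62→74: 12 bp
  74→78: 4 bp
  78→94: 16 bp
  94→97: 3 bp
  97→109: 12 bp
  109→118: 9 bp
  118→126: 8 bp
  126→144: 18 bp
  144→157: 13 bp
  157→162: 5 bp
  162→170: 8 bp
  170→178: 8 bp
  178→189: 11 bp
  189→196: 7 bp
  196→9 (wrap): 211-196+9 = 24 bp

[3,3,3,4,5,7,8,8,8,9,10,10,11,12,12,13,13,14,16,18,24]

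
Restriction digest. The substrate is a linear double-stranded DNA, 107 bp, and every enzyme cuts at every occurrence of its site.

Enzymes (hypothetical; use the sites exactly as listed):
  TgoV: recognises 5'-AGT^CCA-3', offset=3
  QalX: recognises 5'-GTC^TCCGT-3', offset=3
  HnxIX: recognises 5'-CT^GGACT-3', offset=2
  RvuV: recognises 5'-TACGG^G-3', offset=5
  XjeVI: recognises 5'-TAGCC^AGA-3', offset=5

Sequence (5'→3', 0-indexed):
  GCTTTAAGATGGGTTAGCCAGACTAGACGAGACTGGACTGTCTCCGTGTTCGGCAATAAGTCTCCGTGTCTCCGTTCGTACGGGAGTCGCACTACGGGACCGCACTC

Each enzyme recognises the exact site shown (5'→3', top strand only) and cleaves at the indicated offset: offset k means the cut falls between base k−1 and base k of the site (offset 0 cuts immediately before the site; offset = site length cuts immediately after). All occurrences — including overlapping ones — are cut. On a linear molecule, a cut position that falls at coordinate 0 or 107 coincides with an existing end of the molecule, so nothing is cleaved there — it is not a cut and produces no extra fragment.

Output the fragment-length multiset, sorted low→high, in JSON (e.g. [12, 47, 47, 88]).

[8,8,10,13,14,15,19,20]

Scan for sites:
  TgoV (AGTCCA, off=3): no sites
  QalX GTCTCCGT/3: at [39, 59, 67] ⇒ [42, 62, 70]
  HnxIX CTGGACT/2: at [32] ⇒ [34]
  RvuV TACGGG/5: at [78, 92] ⇒ [83, 97]
  XjeVI TAGCCAGA/5: at [14] ⇒ [19]

Pooled cuts: [19, 34, 42, 62, 70, 83, 97]

Fragments:
  [0,19): 19 bp
  [19,34): 15 bp
  [34,42): 8 bp
  [42,62): 20 bp
  [62,70): 8 bp
  [70,83): 13 bp
  [83,97): 14 bp
  [97,107): 10 bp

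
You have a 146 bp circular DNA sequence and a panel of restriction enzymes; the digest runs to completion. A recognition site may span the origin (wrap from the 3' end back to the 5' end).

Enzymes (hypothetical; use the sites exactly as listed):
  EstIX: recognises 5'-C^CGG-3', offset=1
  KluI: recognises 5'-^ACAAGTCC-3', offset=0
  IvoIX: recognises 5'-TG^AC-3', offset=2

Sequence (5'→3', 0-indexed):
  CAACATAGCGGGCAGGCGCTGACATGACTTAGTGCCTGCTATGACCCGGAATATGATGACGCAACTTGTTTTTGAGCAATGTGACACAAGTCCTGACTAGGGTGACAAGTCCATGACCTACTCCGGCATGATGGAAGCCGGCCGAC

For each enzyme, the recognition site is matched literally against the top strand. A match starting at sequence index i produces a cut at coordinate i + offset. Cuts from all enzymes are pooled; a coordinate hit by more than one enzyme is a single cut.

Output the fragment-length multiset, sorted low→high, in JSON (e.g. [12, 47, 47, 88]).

[2,3,5,8,9,10,11,12,15,17,25,29]

Site scan:
  EstIX (CCGG, off=1): starts [45, 122, 137] → cuts [46, 123, 138]
  KluI (ACAAGTCC, off=0): starts [85, 104] → cuts [85, 104]
  IvoIX (TGAC, off=2): starts [19, 24, 41, 56, 81, 93, 102, 113] → cuts [21, 26, 43, 58, 83, 95, 104, 115]

All cut coordinates (distinct, sorted): [21, 26, 43, 46, 58, 83, 85, 95, 104, 115, 123, 138]

Fragments:
  21→26: 5 bp
  26→43: 17 bp
  43→46: 3 bp
  46→58: 12 bp
  58→83: 25 bp
  83→85: 2 bp
  85→95: 10 bp
  95→104: 9 bp
  104→115: 11 bp
  115→123: 8 bp
  123→138: 15 bp
  138→21 (wrap): 146-138+21 = 29 bp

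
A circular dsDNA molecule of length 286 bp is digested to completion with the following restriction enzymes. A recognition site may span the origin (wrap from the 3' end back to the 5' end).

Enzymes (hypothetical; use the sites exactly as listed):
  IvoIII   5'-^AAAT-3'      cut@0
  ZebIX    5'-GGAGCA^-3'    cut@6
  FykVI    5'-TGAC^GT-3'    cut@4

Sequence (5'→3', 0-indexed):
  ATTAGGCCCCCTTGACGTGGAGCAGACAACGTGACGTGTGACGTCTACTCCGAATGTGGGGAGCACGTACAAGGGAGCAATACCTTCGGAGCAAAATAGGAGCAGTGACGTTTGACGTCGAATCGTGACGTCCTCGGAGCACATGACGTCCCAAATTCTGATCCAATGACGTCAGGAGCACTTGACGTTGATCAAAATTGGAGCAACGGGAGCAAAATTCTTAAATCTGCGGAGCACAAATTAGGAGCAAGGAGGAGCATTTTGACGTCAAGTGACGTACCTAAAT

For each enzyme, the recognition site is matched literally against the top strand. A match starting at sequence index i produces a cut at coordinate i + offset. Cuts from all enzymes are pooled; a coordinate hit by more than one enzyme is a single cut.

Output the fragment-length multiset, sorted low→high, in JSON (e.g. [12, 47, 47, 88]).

[1,5,5,6,6,6,7,7,7,8,8,8,9,10,10,10,11,11,11,12,12,13,14,14,14,18,20,23]

Scan for sites:
  IvoIII (AAAT, off=0): starts [93, 152, 194, 214, 222, 237, 282] → cuts [93, 152, 194, 214, 222, 237, 282]
  ZebIX (GGAGCA, off=6): starts [18, 59, 73, 87, 98, 135, 174, 199, 208, 230, 243, 253] → cuts [24, 65, 79, 93, 104, 141, 180, 205, 214, 236, 249, 259]
  FykVI (TGACGT, off=4): starts [12, 31, 38, 105, 112, 125, 143, 166, 182, 262, 272] → cuts [16, 35, 42, 109, 116, 129, 147, 170, 186, 266, 276]

Pooled cuts: [16, 24, 35, 42, 65, 79, 93, 104, 109, 116, 129, 141, 147, 152, 170, 180, 186, 194, 205, 214, 222, 236, 237, 249, 259, 266, 276, 282]

Fragment lengths:
  16→24: 8 bp
  24→35: 11 bp
  35→42: 7 bp
  42→65: 23 bp
  65→79: 14 bp
  79→93: 14 bp
  93→104: 11 bp
  104→109: 5 bp
  109→116: 7 bp
  116→129: 13 bp
  129→141: 12 bp
  141→147: 6 bp
  147→152: 5 bp
  152→170: 18 bp
  170→180: 10 bp
  180→186: 6 bp
  186→194: 8 bp
  194→205: 11 bp
  205→214: 9 bp
  214→222: 8 bp
  222→236: 14 bp
  236→237: 1 bp
  237→249: 12 bp
  249→259: 10 bp
  259→266: 7 bp
  266→276: 10 bp
  276→282: 6 bp
  282→16 (wrap): 286-282+16 = 20 bp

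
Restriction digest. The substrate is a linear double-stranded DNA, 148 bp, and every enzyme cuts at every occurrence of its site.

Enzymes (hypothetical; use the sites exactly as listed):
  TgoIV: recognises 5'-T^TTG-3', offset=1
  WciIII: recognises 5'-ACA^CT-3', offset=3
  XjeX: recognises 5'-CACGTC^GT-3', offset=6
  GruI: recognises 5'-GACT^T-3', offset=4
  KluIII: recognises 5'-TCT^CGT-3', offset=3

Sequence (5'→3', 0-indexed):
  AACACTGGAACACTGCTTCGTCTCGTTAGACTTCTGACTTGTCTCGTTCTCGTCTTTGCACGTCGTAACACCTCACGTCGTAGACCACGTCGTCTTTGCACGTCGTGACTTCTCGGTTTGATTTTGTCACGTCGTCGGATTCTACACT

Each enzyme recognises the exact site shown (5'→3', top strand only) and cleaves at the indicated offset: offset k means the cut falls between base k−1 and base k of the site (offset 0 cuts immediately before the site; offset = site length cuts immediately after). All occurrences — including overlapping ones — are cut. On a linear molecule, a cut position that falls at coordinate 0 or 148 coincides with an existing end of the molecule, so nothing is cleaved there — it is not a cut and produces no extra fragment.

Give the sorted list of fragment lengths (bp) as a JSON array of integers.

[2,4,4,5,5,6,6,6,7,7,8,9,9,9,10,11,12,13,15]

Site scan:
  TgoIV TTTG/1: at [54, 94, 116, 122] ⇒ [55, 95, 117, 123]
  WciIII ACACT/3: at [1, 9, 143] ⇒ [4, 12, 146]
  XjeX CACGTCGT/6: at [58, 73, 85, 98, 127] ⇒ [64, 79, 91, 104, 133]
  GruI GACTT/4: at [28, 35, 106] ⇒ [32, 39, 110]
  KluIII TCTCGT/3: at [20, 41, 47] ⇒ [23, 44, 50]

All cut coordinates (distinct, sorted): [4, 12, 23, 32, 39, 44, 50, 55, 64, 79, 91, 95, 104, 110, 117, 123, 133, 146]

Fragments:
  [0,4): 4 bp
  [4,12): 8 bp
  [12,23): 11 bp
  [23,32): 9 bp
  [32,39): 7 bp
  [39,44): 5 bp
  [44,50): 6 bp
  [50,55): 5 bp
  [55,64): 9 bp
  [64,79): 15 bp
  [79,91): 12 bp
  [91,95): 4 bp
  [95,104): 9 bp
  [104,110): 6 bp
  [110,117): 7 bp
  [117,123): 6 bp
  [123,133): 10 bp
  [133,146): 13 bp
  [146,148): 2 bp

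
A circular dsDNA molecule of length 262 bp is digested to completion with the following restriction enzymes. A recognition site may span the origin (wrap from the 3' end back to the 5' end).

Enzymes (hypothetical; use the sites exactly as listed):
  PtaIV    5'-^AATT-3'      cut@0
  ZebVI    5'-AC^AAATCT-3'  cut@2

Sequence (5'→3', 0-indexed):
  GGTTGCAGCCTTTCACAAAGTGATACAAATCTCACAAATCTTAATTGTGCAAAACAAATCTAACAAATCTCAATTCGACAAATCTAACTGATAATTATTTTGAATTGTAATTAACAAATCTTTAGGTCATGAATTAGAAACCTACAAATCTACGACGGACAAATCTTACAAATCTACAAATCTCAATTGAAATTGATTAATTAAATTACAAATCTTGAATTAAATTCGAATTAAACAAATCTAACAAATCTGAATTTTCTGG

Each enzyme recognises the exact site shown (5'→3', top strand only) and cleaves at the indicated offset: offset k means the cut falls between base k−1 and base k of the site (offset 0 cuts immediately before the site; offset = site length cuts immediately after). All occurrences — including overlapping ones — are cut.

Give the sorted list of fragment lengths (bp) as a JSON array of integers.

Site scan:
  PtaIV AATT/0: at [42, 71, 92, 102, 108, 131, 184, 190, 198, 203, 217, 222, 228, 252] ⇒ [42, 71, 92, 102, 108, 131, 184, 190, 198, 203, 217, 222, 228, 252]
  ZebVI ACAAATCT/2: at [24, 33, 53, 62, 77, 113, 143, 158, 167, 175, 207, 234, 243] ⇒ [26, 35, 55, 64, 79, 115, 145, 160, 169, 177, 209, 236, 245]

All cut coordinates (distinct, sorted): [26, 35, 42, 55, 64, 71, 79, 92, 102, 108, 115, 131, 145, 160, 169, 177, 184, 190, 198, 203, 209, 217, 222, 228, 236, 245, 252]

Fragment lengths:
  26→35: 9 bp
  35→42: 7 bp
  42→55: 13 bp
  55→64: 9 bp
  64→71: 7 bp
  71→79: 8 bp
  79→92: 13 bp
  92→102: 10 bp
  102→108: 6 bp
  108→115: 7 bp
  115→131: 16 bp
  131→145: 14 bp
  145→160: 15 bp
  160→169: 9 bp
  169→177: 8 bp
  177→184: 7 bp
  184→190: 6 bp
  190→198: 8 bp
  198→203: 5 bp
  203→209: 6 bp
  209→217: 8 bp
  217→222: 5 bp
  222→228: 6 bp
  228→236: 8 bp
  236→245: 9 bp
  245→252: 7 bp
  252→26 (wrap): 262-252+26 = 36 bp

[5,5,6,6,6,6,7,7,7,7,7,8,8,8,8,8,9,9,9,9,10,13,13,14,15,16,36]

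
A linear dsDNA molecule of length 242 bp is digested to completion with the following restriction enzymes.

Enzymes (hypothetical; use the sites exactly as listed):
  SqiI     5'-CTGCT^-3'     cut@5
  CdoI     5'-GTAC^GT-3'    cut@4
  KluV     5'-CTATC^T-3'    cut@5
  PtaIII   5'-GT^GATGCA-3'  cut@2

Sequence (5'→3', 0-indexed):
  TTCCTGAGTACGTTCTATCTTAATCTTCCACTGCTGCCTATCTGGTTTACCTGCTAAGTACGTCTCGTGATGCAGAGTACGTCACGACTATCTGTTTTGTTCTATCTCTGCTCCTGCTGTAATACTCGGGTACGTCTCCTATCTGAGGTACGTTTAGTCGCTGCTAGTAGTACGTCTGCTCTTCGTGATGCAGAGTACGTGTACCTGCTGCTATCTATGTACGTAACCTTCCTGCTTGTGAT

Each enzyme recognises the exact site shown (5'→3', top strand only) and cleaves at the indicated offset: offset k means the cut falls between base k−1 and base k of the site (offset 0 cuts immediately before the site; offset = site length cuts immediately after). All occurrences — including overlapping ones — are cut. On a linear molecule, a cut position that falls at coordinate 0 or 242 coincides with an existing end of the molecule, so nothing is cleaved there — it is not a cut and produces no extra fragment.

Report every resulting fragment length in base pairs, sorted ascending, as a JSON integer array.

Site scan:
  SqiI (CTGCT, off=5): starts [30, 50, 107, 113, 160, 175, 204, 207, 231] → cuts [35, 55, 112, 118, 165, 180, 209, 212, 236]
  CdoI (GTACGT, off=4): starts [7, 57, 76, 129, 147, 169, 194, 218] → cuts [11, 61, 80, 133, 151, 173, 198, 222]
  KluV (CTATCT, off=5): starts [14, 37, 87, 101, 138, 210] → cuts [19, 42, 92, 106, 143, 215]
  PtaIII (GTGATGCA, off=2): starts [66, 184] → cuts [68, 186]

Pooled cuts: [11, 19, 35, 42, 55, 61, 68, 80, 92, 106, 112, 118, 133, 143, 151, 165, 173, 180, 186, 198, 209, 212, 215, 222, 236]

Fragments:
  [0,11): 11 bp
  [11,19): 8 bp
  [19,35): 16 bp
  [35,42): 7 bp
  [42,55): 13 bp
  [55,61): 6 bp
  [61,68): 7 bp
  [68,80): 12 bp
  [80,92): 12 bp
  [92,106): 14 bp
  [106,112): 6 bp
  [112,118): 6 bp
  [118,133): 15 bp
  [133,143): 10 bp
  [143,151): 8 bp
  [151,165): 14 bp
  [165,173): 8 bp
  [173,180): 7 bp
  [180,186): 6 bp
  [186,198): 12 bp
  [198,209): 11 bp
  [209,212): 3 bp
  [212,215): 3 bp
  [215,222): 7 bp
  [222,236): 14 bp
  [236,242): 6 bp

[3,3,6,6,6,6,6,7,7,7,7,8,8,8,10,11,11,12,12,12,13,14,14,14,15,16]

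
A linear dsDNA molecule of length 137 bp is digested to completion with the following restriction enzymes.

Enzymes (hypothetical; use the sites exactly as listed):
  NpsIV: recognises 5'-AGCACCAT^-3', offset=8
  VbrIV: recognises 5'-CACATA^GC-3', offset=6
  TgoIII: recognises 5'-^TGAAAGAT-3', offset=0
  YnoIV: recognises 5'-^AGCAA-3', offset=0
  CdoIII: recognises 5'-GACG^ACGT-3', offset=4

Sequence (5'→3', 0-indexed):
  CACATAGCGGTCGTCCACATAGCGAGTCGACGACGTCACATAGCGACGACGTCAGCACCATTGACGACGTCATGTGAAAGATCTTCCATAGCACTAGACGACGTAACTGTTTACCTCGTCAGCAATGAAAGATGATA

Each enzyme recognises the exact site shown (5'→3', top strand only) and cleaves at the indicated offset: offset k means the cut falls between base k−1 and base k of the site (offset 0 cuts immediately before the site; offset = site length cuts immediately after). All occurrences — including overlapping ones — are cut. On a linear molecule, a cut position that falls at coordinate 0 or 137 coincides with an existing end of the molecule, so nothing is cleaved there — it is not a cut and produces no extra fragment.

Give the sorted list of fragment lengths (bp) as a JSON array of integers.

Scan for sites:
  NpsIV AGCACCAT/8: at [53] ⇒ [61]
  VbrIV CACATAGC/6: at [0, 15, 36] ⇒ [6, 21, 42]
  TgoIII TGAAAGAT/0: at [74, 125] ⇒ [74, 125]
  YnoIV AGCAA/0: at [120] ⇒ [120]
  CdoIII GACGACGT/4: at [28, 44, 62, 96] ⇒ [32, 48, 66, 100]

All cut coordinates (distinct, sorted): [6, 21, 32, 42, 48, 61, 66, 74, 100, 120, 125]

Fragment lengths:
  [0,6): 6 bp
  [6,21): 15 bp
  [21,32): 11 bp
  [32,42): 10 bp
  [42,48): 6 bp
  [48,61): 13 bp
  [61,66): 5 bp
  [66,74): 8 bp
  [74,100): 26 bp
  [100,120): 20 bp
  [120,125): 5 bp
  [125,137): 12 bp

[5,5,6,6,8,10,11,12,13,15,20,26]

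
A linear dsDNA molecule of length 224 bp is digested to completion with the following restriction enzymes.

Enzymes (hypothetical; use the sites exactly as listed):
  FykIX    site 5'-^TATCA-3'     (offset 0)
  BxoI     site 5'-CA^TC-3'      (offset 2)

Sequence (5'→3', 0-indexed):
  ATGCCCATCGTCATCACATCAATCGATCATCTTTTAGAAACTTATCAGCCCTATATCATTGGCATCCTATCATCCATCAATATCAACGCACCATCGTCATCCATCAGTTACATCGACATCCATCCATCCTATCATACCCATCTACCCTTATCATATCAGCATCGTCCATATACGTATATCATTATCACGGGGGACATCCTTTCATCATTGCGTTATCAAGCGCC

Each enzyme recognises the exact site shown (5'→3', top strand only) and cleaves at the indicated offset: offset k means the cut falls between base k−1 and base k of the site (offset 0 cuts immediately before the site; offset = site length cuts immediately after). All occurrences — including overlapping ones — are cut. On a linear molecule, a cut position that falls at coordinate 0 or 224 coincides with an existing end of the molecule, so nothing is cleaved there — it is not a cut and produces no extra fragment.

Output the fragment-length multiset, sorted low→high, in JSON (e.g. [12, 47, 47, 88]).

Scan for sites:
  FykIX (TATCA, off=0): starts [42, 53, 67, 80, 129, 148, 153, 176, 182, 213] → cuts [42, 53, 67, 80, 129, 148, 153, 176, 182, 213]
  BxoI (CATC, off=2): starts [5, 11, 16, 27, 62, 70, 74, 91, 97, 101, 110, 116, 120, 124, 138, 159, 194, 202] → cuts [7, 13, 18, 29, 64, 72, 76, 93, 99, 103, 112, 118, 122, 126, 140, 161, 196, 204]

All cut coordinates (distinct, sorted): [7, 13, 18, 29, 42, 53, 64, 67, 72, 76, 80, 93, 99, 103, 112, 118, 122, 126, 129, 140, 148, 153, 161, 176, 182, 196, 204, 213]

Fragment lengths:
  [0,7): 7 bp
  [7,13): 6 bp
  [13,18): 5 bp
  [18,29): 11 bp
  [29,42): 13 bp
  [42,53): 11 bp
  [53,64): 11 bp
  [64,67): 3 bp
  [67,72): 5 bp
  [72,76): 4 bp
  [76,80): 4 bp
  [80,93): 13 bp
  [93,99): 6 bp
  [99,103): 4 bp
  [103,112): 9 bp
  [112,118): 6 bp
  [118,122): 4 bp
  [122,126): 4 bp
  [126,129): 3 bp
  [129,140): 11 bp
  [140,148): 8 bp
  [148,153): 5 bp
  [153,161): 8 bp
  [161,176): 15 bp
  [176,182): 6 bp
  [182,196): 14 bp
  [196,204): 8 bp
  [204,213): 9 bp
  [213,224): 11 bp

[3,3,4,4,4,4,4,5,5,5,6,6,6,6,7,8,8,8,9,9,11,11,11,11,11,13,13,14,15]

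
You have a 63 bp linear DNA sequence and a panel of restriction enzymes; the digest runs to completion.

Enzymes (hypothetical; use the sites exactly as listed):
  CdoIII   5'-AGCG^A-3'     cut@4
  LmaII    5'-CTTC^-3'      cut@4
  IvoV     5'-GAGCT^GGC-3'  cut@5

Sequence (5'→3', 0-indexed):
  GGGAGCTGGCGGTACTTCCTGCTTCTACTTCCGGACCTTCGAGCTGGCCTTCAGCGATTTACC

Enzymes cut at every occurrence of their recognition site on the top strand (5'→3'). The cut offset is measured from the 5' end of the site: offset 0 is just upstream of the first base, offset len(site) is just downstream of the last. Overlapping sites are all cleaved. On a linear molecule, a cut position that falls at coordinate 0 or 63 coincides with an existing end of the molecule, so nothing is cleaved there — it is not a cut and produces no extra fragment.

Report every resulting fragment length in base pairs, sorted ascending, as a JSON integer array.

[4,5,6,7,7,7,7,9,11]

Site scan:
  CdoIII AGCGA/4: at [52] ⇒ [56]
  LmaII CTTC/4: at [14, 21, 27, 36, 48] ⇒ [18, 25, 31, 40, 52]
  IvoV GAGCTGGC/5: at [2, 40] ⇒ [7, 45]

All cut coordinates (distinct, sorted): [7, 18, 25, 31, 40, 45, 52, 56]

Fragment lengths:
  [0,7): 7 bp
  [7,18): 11 bp
  [18,25): 7 bp
  [25,31): 6 bp
  [31,40): 9 bp
  [40,45): 5 bp
  [45,52): 7 bp
  [52,56): 4 bp
  [56,63): 7 bp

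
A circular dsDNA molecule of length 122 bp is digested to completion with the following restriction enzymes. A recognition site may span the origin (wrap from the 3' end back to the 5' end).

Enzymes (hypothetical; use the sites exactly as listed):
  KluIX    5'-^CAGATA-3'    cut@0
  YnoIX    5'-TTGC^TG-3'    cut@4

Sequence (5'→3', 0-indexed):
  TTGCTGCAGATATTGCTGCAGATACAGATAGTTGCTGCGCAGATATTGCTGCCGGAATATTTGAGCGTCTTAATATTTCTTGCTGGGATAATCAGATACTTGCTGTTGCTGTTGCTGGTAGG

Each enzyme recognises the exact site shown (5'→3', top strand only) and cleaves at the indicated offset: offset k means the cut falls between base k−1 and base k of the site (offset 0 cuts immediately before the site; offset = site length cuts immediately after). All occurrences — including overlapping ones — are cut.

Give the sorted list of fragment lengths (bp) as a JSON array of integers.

Site scan:
  KluIX CAGATA/0: at [6, 18, 24, 39, 92] ⇒ [6, 18, 24, 39, 92]
  YnoIX TTGCTG/4: at [0, 12, 31, 45, 79, 99, 105, 111] ⇒ [4, 16, 35, 49, 83, 103, 109, 115]

All cut coordinates (distinct, sorted): [4, 6, 16, 18, 24, 35, 39, 49, 83, 92, 103, 109, 115]

Fragments:
  4→6: 2 bp
  6→16: 10 bp
  16→18: 2 bp
  18→24: 6 bp
  24→35: 11 bp
  35→39: 4 bp
  39→49: 10 bp
  49→83: 34 bp
  83→92: 9 bp
  92→103: 11 bp
  103→109: 6 bp
  109→115: 6 bp
  115→4 (wrap): 122-115+4 = 11 bp

[2,2,4,6,6,6,9,10,10,11,11,11,34]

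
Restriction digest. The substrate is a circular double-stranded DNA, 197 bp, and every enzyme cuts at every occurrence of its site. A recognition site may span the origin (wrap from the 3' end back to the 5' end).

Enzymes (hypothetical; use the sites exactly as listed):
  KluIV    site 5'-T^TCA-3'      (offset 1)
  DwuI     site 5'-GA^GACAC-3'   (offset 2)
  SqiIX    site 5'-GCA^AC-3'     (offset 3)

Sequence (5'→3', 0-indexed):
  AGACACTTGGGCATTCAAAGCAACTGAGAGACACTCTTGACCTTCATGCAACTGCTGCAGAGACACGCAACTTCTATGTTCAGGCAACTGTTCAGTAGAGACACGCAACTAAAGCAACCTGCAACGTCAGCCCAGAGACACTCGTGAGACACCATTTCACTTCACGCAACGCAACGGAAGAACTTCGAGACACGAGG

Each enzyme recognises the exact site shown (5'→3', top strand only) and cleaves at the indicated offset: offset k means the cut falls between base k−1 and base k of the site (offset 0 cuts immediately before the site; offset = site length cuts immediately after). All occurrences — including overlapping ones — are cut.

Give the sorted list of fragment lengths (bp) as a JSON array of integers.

Site scan:
  KluIV TTCA/1: at [13, 42, 78, 90, 155, 160] ⇒ [14, 43, 79, 91, 156, 161]
  DwuI GAGACAC/2: at [27, 59, 97, 134, 145, 186, 196] ⇒ [1, 29, 61, 99, 136, 147, 188]
  SqiIX GCAAC/3: at [19, 47, 66, 83, 104, 113, 120, 165, 170] ⇒ [22, 50, 69, 86, 107, 116, 123, 168, 173]

All cut coordinates (distinct, sorted): [1, 14, 22, 29, 43, 50, 61, 69, 79, 86, 91, 99, 107, 116, 123, 136, 147, 156, 161, 168, 173, 188]

Fragments:
  1→14: 13 bp
  14→22: 8 bp
  22→29: 7 bp
  29→43: 14 bp
  43→50: 7 bp
  50→61: 11 bp
  61→69: 8 bp
  69→79: 10 bp
  79→86: 7 bp
  86→91: 5 bp
  91→99: 8 bp
  99→107: 8 bp
  107→116: 9 bp
  116→123: 7 bp
  123→136: 13 bp
  136→147: 11 bp
  147→156: 9 bp
  156→161: 5 bp
  161→168: 7 bp
  168→173: 5 bp
  173→188: 15 bp
  188→1 (wrap): 197-188+1 = 10 bp

[5,5,5,7,7,7,7,7,8,8,8,8,9,9,10,10,11,11,13,13,14,15]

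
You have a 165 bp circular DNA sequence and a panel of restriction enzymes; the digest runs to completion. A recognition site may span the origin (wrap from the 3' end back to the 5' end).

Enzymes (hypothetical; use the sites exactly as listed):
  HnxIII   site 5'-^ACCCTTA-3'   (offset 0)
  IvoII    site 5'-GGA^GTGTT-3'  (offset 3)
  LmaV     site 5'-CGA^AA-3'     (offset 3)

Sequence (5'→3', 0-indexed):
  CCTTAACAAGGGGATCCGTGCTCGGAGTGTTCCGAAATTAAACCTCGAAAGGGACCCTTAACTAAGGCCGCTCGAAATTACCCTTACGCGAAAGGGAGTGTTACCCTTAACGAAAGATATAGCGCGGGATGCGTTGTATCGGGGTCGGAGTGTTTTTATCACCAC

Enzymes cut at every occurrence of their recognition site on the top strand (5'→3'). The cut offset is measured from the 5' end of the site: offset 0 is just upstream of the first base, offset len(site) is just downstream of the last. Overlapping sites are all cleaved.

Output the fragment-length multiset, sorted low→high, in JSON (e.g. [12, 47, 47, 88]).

Site scan:
  HnxIII (ACCCTTA, off=0): starts [53, 79, 102, 163] → cuts [53, 79, 102, 163]
  IvoII (GGAGTGTT, off=3): starts [23, 94, 146] → cuts [26, 97, 149]
  LmaV (CGAAA, off=3): starts [32, 45, 72, 88, 110] → cuts [35, 48, 75, 91, 113]

All cut coordinates (distinct, sorted): [26, 35, 48, 53, 75, 79, 91, 97, 102, 113, 149, 163]

Fragments:
  26→35: 9 bp
  35→48: 13 bp
  48→53: 5 bp
  53→75: 22 bp
  75→79: 4 bp
  79→91: 12 bp
  91→97: 6 bp
  97→102: 5 bp
  102→113: 11 bp
  113→149: 36 bp
  149→163: 14 bp
  163→26 (wrap): 165-163+26 = 28 bp

[4,5,5,6,9,11,12,13,14,22,28,36]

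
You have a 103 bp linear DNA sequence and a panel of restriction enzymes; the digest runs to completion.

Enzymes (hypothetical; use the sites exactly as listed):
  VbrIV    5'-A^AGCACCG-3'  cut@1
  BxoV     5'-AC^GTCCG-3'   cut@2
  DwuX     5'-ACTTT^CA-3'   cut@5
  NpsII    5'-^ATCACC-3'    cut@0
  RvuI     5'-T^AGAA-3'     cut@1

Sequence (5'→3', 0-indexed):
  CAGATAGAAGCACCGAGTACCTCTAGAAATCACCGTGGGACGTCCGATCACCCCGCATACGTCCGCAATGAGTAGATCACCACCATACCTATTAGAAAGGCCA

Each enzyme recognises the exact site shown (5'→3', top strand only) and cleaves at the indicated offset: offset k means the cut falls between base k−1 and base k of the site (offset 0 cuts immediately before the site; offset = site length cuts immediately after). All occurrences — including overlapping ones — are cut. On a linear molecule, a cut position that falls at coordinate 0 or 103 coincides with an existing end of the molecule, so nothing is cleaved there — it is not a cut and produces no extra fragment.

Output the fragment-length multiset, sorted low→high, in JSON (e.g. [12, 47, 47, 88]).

[3,4,5,5,10,13,14,15,16,18]

Site scan:
  VbrIV AAGCACCG/1: at [7] ⇒ [8]
  BxoV ACGTCCG/2: at [39, 58] ⇒ [41, 60]
  DwuX (ACTTTCA, off=5): no sites
  NpsII ATCACC/0: at [28, 46, 75] ⇒ [28, 46, 75]
  RvuI TAGAA/1: at [4, 23, 92] ⇒ [5, 24, 93]

Pooled cuts: [5, 8, 24, 28, 41, 46, 60, 75, 93]

Fragments:
  [0,5): 5 bp
  [5,8): 3 bp
  [8,24): 16 bp
  [24,28): 4 bp
  [28,41): 13 bp
  [41,46): 5 bp
  [46,60): 14 bp
  [60,75): 15 bp
  [75,93): 18 bp
  [93,103): 10 bp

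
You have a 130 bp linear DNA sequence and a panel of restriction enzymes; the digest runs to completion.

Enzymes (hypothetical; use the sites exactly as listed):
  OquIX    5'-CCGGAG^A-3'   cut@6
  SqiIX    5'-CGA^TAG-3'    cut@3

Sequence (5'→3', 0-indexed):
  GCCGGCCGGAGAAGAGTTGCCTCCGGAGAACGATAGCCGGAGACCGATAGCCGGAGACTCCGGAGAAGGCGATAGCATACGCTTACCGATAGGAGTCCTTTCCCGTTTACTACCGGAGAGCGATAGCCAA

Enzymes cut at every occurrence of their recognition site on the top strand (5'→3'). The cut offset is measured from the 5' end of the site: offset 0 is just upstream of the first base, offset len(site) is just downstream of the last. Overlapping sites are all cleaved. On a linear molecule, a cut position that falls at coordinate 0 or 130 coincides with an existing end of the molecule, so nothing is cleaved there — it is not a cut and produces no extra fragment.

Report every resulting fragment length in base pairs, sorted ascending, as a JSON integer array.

[5,5,5,7,7,9,9,9,11,17,17,29]

Per-enzyme occurrences:
  OquIX CCGGAGA/6: at [5, 22, 36, 50, 59, 112] ⇒ [11, 28, 42, 56, 65, 118]
  SqiIX CGATAG/3: at [30, 44, 69, 86, 120] ⇒ [33, 47, 72, 89, 123]

Pooled cuts: [11, 28, 33, 42, 47, 56, 65, 72, 89, 118, 123]

Fragments:
  [0,11): 11 bp
  [11,28): 17 bp
  [28,33): 5 bp
  [33,42): 9 bp
  [42,47): 5 bp
  [47,56): 9 bp
  [56,65): 9 bp
  [65,72): 7 bp
  [72,89): 17 bp
  [89,118): 29 bp
  [118,123): 5 bp
  [123,130): 7 bp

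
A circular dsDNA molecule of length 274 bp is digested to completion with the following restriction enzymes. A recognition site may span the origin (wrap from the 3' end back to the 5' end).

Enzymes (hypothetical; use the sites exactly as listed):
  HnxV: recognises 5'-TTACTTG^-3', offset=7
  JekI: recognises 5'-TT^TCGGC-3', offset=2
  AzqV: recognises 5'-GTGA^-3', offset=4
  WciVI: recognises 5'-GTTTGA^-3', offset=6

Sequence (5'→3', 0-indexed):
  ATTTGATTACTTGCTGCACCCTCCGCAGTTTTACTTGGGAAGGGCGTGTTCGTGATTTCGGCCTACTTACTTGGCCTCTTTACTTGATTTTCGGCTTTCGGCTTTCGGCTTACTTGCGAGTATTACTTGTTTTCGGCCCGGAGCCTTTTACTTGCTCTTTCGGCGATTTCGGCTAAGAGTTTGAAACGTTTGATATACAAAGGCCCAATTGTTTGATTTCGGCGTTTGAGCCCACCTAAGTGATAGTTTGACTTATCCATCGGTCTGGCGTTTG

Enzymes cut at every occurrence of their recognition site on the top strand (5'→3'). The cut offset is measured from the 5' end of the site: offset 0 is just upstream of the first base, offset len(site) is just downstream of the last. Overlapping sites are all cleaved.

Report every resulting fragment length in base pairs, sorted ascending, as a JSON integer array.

[2,2,3,4,5,7,7,8,9,9,11,12,12,13,13,14,16,16,18,22,23,24,24]

Per-enzyme occurrences:
  HnxV TTACTTG/7: at [6, 30, 66, 79, 109, 122, 147] ⇒ [13, 37, 73, 86, 116, 129, 154]
  JekI TTTCGGC/2: at [55, 88, 95, 102, 130, 157, 166, 216] ⇒ [57, 90, 97, 104, 132, 159, 168, 218]
  AzqV GTGA/4: at [51, 239] ⇒ [55, 243]
  WciVI GTTTGA/6: at [178, 187, 210, 223, 245, 269] ⇒ [1, 184, 193, 216, 229, 251]

All cut coordinates (distinct, sorted): [1, 13, 37, 55, 57, 73, 86, 90, 97, 104, 116, 129, 132, 154, 159, 168, 184, 193, 216, 218, 229, 243, 251]

Fragments:
  1→13: 12 bp
  13→37: 24 bp
  37→55: 18 bp
  55→57: 2 bp
  57→73: 16 bp
  73→86: 13 bp
  86→90: 4 bp
  90→97: 7 bp
  97→104: 7 bp
  104→116: 12 bp
  116→129: 13 bp
  129→132: 3 bp
  132→154: 22 bp
  154→159: 5 bp
  159→168: 9 bp
  168→184: 16 bp
  184→193: 9 bp
  193→216: 23 bp
  216→218: 2 bp
  218→229: 11 bp
  229→243: 14 bp
  243→251: 8 bp
  251→1 (wrap): 274-251+1 = 24 bp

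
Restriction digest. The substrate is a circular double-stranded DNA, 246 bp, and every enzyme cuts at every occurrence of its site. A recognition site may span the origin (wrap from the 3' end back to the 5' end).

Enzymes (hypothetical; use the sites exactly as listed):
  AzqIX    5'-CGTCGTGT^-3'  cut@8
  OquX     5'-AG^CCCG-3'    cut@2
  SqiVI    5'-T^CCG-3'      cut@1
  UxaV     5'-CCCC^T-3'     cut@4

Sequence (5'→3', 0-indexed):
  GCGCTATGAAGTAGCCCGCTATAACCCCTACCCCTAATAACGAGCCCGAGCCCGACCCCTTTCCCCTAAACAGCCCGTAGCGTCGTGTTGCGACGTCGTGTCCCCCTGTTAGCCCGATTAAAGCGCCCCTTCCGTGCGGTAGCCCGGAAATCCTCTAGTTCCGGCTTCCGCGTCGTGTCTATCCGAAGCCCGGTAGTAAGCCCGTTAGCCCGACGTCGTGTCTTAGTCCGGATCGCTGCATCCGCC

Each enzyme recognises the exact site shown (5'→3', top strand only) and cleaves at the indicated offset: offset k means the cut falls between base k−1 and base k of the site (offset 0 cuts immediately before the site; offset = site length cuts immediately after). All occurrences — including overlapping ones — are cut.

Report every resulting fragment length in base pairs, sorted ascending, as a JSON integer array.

[2,4,5,6,6,6,6,6,7,7,7,8,9,10,11,11,12,13,13,14,14,15,17,18,19]

Scan for sites:
  AzqIX CGTCGTGT/8: at [80, 93, 170, 213] ⇒ [88, 101, 178, 221]
  OquX AGCCCG/2: at [12, 42, 48, 71, 110, 140, 186, 198, 206] ⇒ [14, 44, 50, 73, 112, 142, 188, 200, 208]
  SqiVI TCCG/1: at [130, 159, 166, 181, 226, 240] ⇒ [131, 160, 167, 182, 227, 241]
  UxaV CCCCT/4: at [24, 30, 55, 62, 102, 125] ⇒ [28, 34, 59, 66, 106, 129]

All cut coordinates (distinct, sorted): [14, 28, 34, 44, 50, 59, 66, 73, 88, 101, 106, 112, 129, 131, 142, 160, 167, 178, 182, 188, 200, 208, 221, 227, 241]

Fragments:
  14→28: 14 bp
  28→34: 6 bp
  34→44: 10 bp
  44→50: 6 bp
  50→59: 9 bp
  59→66: 7 bp
  66→73: 7 bp
  73→88: 15 bp
  88→101: 13 bp
  101→106: 5 bp
  106→112: 6 bp
  112→129: 17 bp
  129→131: 2 bp
  131→142: 11 bp
  142→160: 18 bp
  160→167: 7 bp
  167→178: 11 bp
  178→182: 4 bp
  182→188: 6 bp
  188→200: 12 bp
  200→208: 8 bp
  208→221: 13 bp
  221→227: 6 bp
  227→241: 14 bp
  241→14 (wrap): 246-241+14 = 19 bp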